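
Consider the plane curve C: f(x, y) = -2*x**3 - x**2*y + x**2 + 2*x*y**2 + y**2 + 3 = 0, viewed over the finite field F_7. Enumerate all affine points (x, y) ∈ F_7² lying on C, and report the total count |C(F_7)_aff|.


Affine F_7-points: {(0, 2), (0, 5), (2, 6), (3, 0), (4, 2), (4, 6), (6, 2), (6, 4)}; count = 8.

For each of the 49 pairs (x, y) ∈ F_7², evaluate f(x, y) mod 7. Record the zeros.
  x = 0: [0↦3, 1↦4, 2↦0, 3↦5, 4↦5, 5↦0, 6↦4]  zeros at y ∈ {2, 5}
  x = 1: [0↦2, 1↦4, 2↦5, 3↦5, 4↦4, 5↦2, 6↦6]  zeros at y ∈ ∅
  x = 2: [0↦5, 1↦6, 2↦3, 3↦3, 4↦6, 5↦5, 6↦0]  zeros at y ∈ {6}
  x = 3: [0↦0, 1↦5, 2↦3, 3↦1, 4↦6, 5↦4, 6↦2]  zeros at y ∈ {0}
  x = 4: [0↦3, 1↦3, 2↦0, 3↦1, 4↦6, 5↦1, 6↦0]  zeros at y ∈ {2, 6}
  x = 5: [0↦2, 1↦2, 2↦3, 3↦5, 4↦1, 5↦5, 6↦3]  zeros at y ∈ ∅
  x = 6: [0↦6, 1↦4, 2↦0, 3↦1, 4↦0, 5↦4, 6↦6]  zeros at y ∈ {2, 4}
Collecting zeros: affine points = {(0, 2), (0, 5), (2, 6), (3, 0), (4, 2), (4, 6), (6, 2), (6, 4)}.
Total count |C(F_7)_aff| = 8.


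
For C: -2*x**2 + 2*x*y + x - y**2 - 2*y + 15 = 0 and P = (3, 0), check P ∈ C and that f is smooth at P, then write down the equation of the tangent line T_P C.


Tangent line at P: -11*x + 4*y + 33 = 0.

Step 1: f(3, 0) = 0, so P lies on C.
Step 2: partial derivatives
  f_x(x, y) = -4*x + 2*y + 1, f_y(x, y) = 2*x - 2*y - 2.
  f_x(P) = -11, f_y(P) = 4 (gradient nonzero, so P is smooth).
Step 3: tangent line at P: -11·(x − 3) + 4·(y − 0) = 0.
Expanding: -11*x + 4*y + 33 = 0.


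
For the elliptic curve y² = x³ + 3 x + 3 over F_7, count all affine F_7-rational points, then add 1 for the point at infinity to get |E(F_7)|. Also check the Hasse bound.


Affine points = {(1, 0), (3, 2), (3, 5), (4, 3), (4, 4)}; affine count = 5; |E(F_7)| = 6.

Discriminant check: Δ ∝ 4a³ + 27b² = 4·3³ + 27·3² = 4·27 + 27·9 ≡ 1 (mod 7). Nonzero ⇒ E is nonsingular.
For each x ∈ F_7, compute rhs = x³ + 3·x + 3 mod 7, then count y ∈ F_7 with y² ≡ rhs.
  x = 0: rhs = 3, matching y values: none (0 points).
  x = 1: rhs = 0, matching y values: 0 (1 points).
  x = 2: rhs = 3, matching y values: none (0 points).
  x = 3: rhs = 4, matching y values: 2, 5 (2 points).
  x = 4: rhs = 2, matching y values: 3, 4 (2 points).
  x = 5: rhs = 3, matching y values: none (0 points).
  x = 6: rhs = 6, matching y values: none (0 points).
Total affine count: 5.
Full point count |E(F_7)| = 5 + 1 = 6.
Hasse bound: |6 − (7+1)| = |-2| = 2 ≤ 2√7 ≈ 5.2915 ✓.


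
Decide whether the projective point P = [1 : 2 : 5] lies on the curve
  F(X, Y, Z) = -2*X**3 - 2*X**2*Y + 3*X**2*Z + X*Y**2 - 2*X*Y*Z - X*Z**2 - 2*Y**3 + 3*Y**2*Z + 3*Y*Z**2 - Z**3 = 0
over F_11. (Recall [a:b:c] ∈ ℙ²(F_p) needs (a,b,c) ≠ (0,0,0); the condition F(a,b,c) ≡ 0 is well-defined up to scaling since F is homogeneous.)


F(1,2,5) ≡ 4 (mod 11); P is NOT on the curve.

Evaluate F(1, 2, 5) term-by-term (mod 11).
  -2*X**3 ↦ -2·1·1·1 = -2
  -2*X**2*Y ↦ -2·1·2·1 = -4
  3*X**2*Z ↦ 3·1·1·5 = 15
  X*Y**2 ↦ 1·1·4·1 = 4
  -2*X*Y*Z ↦ -2·1·2·5 = -20
  -X*Z**2 ↦ -1·1·1·25 = -25
  -2*Y**3 ↦ -2·1·8·1 = -16
  3*Y**2*Z ↦ 3·1·4·5 = 60
  3*Y*Z**2 ↦ 3·1·2·25 = 150
  -Z**3 ↦ -1·1·1·125 = -125
Sum: F(1, 2, 5) = (-2) + (-4) + (15) + (4) + (-20) + (-25) + (-16) + (60) + (150) + (-125) = 37.
Reducing mod 11: 37 ≡ 4 (mod 11).
Since F(a, b, c) ≡ 4 ≠ 0 (mod 11), P does NOT lie on the curve.


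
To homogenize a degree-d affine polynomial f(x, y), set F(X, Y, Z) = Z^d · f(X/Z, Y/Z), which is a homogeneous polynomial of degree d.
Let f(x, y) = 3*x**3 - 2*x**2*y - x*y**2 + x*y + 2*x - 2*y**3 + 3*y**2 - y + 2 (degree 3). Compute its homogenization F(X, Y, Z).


F(X, Y, Z) = 3*X**3 - 2*X**2*Y - X*Y**2 + X*Y*Z + 2*X*Z**2 - 2*Y**3 + 3*Y**2*Z - Y*Z**2 + 2*Z**3

deg(f) = 3.
Substitute x = X/Z, y = Y/Z into f, then multiply by Z^3.
  monomial 3·x^3·y^0 ↦ 3·X^3·Y^0·Z^0.
  monomial -2·x^2·y^1 ↦ -2·X^2·Y^1·Z^0.
  monomial -1·x^1·y^2 ↦ -1·X^1·Y^2·Z^0.
  monomial 1·x^1·y^1 ↦ 1·X^1·Y^1·Z^1.
  monomial 2·x^1·y^0 ↦ 2·X^1·Y^0·Z^2.
  monomial -2·x^0·y^3 ↦ -2·X^0·Y^3·Z^0.
  monomial 3·x^0·y^2 ↦ 3·X^0·Y^2·Z^1.
  monomial -1·x^0·y^1 ↦ -1·X^0·Y^1·Z^2.
  monomial 2·x^0·y^0 ↦ 2·X^0·Y^0·Z^3.
Collecting: F(X, Y, Z) = 3*X**3 - 2*X**2*Y - X*Y**2 + X*Y*Z + 2*X*Z**2 - 2*Y**3 + 3*Y**2*Z - Y*Z**2 + 2*Z**3.


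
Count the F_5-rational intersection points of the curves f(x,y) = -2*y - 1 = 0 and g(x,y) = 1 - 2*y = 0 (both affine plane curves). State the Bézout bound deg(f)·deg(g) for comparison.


Common zeros: ∅; count = 0; Bézout bound = 1.

deg(f) = 1, deg(g) = 1, so Bézout bound = 1.
Scan x ∈ F_5. For each x, list the y ∈ F_5 with f(x, y) ≡ 0 and those with g(x, y) ≡ 0 (mod 5); the common zeros in that column are the intersection.
  x = 0: f ≡ 0 at y ∈ {2}; g ≡ 0 at y ∈ {3}; common: ∅.
  x = 1: f ≡ 0 at y ∈ {2}; g ≡ 0 at y ∈ {3}; common: ∅.
  x = 2: f ≡ 0 at y ∈ {2}; g ≡ 0 at y ∈ {3}; common: ∅.
  x = 3: f ≡ 0 at y ∈ {2}; g ≡ 0 at y ∈ {3}; common: ∅.
  x = 4: f ≡ 0 at y ∈ {2}; g ≡ 0 at y ∈ {3}; common: ∅.
Collecting: common zeros = ∅, so the count is 0.
Comparison with the Bézout bound: 0 ≤ 1 = deg(f)·deg(g), as expected for curves with no common component (the affine F_5-count falls short of the bound because intersections may lie at infinity, over extension fields, or carry multiplicity).


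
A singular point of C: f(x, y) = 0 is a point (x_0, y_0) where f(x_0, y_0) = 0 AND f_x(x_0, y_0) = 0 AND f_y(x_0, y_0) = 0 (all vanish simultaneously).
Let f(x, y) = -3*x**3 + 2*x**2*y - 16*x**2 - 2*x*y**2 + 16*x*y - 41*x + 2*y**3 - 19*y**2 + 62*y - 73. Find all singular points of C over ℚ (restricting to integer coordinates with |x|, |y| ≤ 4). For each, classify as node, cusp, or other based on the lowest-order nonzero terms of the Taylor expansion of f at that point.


Singular points: {(-1, 3)}; classification: node.

Compute partial derivatives:
  f_x = -9*x**2 + 4*x*y - 32*x - 2*y**2 + 16*y - 41.
  f_y = 2*x**2 - 4*x*y + 16*x + 6*y**2 - 38*y + 62.
Scan x_0 ∈ {−4, ..., 4}. For each x_0, f_y(x_0, y) is a polynomial in y; find its integer roots y ∈ {−4, ..., 4}, then test f_x and f at those candidates.
  x = -4: f_y(-4, y) = 6*y**2 - 22*y + 30; no integer root y with |y| ≤ 4.
  x = -3: f_y(-3, y) = 6*y**2 - 26*y + 32; no integer root y with |y| ≤ 4.
  x = -2: f_y(-2, y) = 6*y**2 - 30*y + 38; no integer root y with |y| ≤ 4.
  x = -1: f_y(-1, y) = 6*y**2 - 34*y + 48; vanishes at y ∈ {3}. (-1, 3): f_x = 0, f = 0 — SINGULAR.
  x = 0: f_y(0, y) = 6*y**2 - 38*y + 62; no integer root y with |y| ≤ 4.
  x = 1: f_y(1, y) = 6*y**2 - 42*y + 80; no integer root y with |y| ≤ 4.
  x = 2: f_y(2, y) = 6*y**2 - 46*y + 102; no integer root y with |y| ≤ 4.
  x = 3: f_y(3, y) = 6*y**2 - 50*y + 128; no integer root y with |y| ≤ 4.
  x = 4: f_y(4, y) = 6*y**2 - 54*y + 158; no integer root y with |y| ≤ 4.
Only singular point on the grid: (-1, 3).
Classify: substitute x = -1 + u, y = 3 + v and expand: f = -3*u**3 + 2*u**2*v - u**2 - 2*u*v**2 + 2*v**3 + v**2.
No constant or linear terms (consistent with a singular point). Quadratic part: -u**2 + v**2. Cubic part: -3*u**3 + 2*u**2*v - 2*u*v**2 + 2*v**3.
The quadratic part v**2 - u**2 = (v − u)(v + u) splits into two distinct linear factors, so there are two distinct tangent lines y − 3 = ±(x − -1) — this is a node (ordinary double point).
Classification: node.


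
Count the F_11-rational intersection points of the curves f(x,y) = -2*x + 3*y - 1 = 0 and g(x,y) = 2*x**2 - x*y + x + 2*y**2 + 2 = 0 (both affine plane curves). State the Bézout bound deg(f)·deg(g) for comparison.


Common zeros: {(3, 6), (4, 3)}; count = 2; Bézout bound = 2.

deg(f) = 1, deg(g) = 2, so Bézout bound = 2.
Scan x ∈ F_11. For each x, list the y ∈ F_11 with f(x, y) ≡ 0 and those with g(x, y) ≡ 0 (mod 11); the common zeros in that column are the intersection.
  x = 0: f ≡ 0 at y ∈ {4}; g ≡ 0 at y ∈ ∅; common: ∅.
  x = 1: f ≡ 0 at y ∈ {1}; g ≡ 0 at y ∈ {2, 4}; common: ∅.
  x = 2: f ≡ 0 at y ∈ {9}; g ≡ 0 at y ∈ ∅; common: ∅.
  x = 3: f ≡ 0 at y ∈ {6}; g ≡ 0 at y ∈ {1, 6}; common: {6}.
  x = 4: f ≡ 0 at y ∈ {3}; g ≡ 0 at y ∈ {3, 10}; common: {3}.
  x = 5: f ≡ 0 at y ∈ {0}; g ≡ 0 at y ∈ {2, 6}; common: ∅.
  x = 6: f ≡ 0 at y ∈ {8}; g ≡ 0 at y ∈ {4, 10}; common: ∅.
  x = 7: f ≡ 0 at y ∈ {5}; g ≡ 0 at y ∈ ∅; common: ∅.
  x = 8: f ≡ 0 at y ∈ {2}; g ≡ 0 at y ∈ {1, 3}; common: ∅.
  x = 9: f ≡ 0 at y ∈ {10}; g ≡ 0 at y ∈ ∅; common: ∅.
  x = 10: f ≡ 0 at y ∈ {7}; g ≡ 0 at y ∈ ∅; common: ∅.
Collecting: common zeros = {(3, 6), (4, 3)}, so the count is 2.
Comparison with the Bézout bound: 2 ≤ 2 = deg(f)·deg(g), as expected for curves with no common component (the bound is attained).


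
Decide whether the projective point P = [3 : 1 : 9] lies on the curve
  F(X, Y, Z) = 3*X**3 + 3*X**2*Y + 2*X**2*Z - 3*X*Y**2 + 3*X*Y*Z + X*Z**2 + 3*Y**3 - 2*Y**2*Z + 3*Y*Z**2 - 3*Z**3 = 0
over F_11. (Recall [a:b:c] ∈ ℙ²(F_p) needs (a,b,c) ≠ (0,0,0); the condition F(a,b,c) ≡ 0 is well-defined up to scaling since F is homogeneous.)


F(3,1,9) ≡ 1 (mod 11); P is NOT on the curve.

Evaluate F(3, 1, 9) term-by-term (mod 11).
  3*X**3 ↦ 3·27·1·1 = 81
  3*X**2*Y ↦ 3·9·1·1 = 27
  2*X**2*Z ↦ 2·9·1·9 = 162
  -3*X*Y**2 ↦ -3·3·1·1 = -9
  3*X*Y*Z ↦ 3·3·1·9 = 81
  X*Z**2 ↦ 1·3·1·81 = 243
  3*Y**3 ↦ 3·1·1·1 = 3
  -2*Y**2*Z ↦ -2·1·1·9 = -18
  3*Y*Z**2 ↦ 3·1·1·81 = 243
  -3*Z**3 ↦ -3·1·1·729 = -2187
Sum: F(3, 1, 9) = (81) + (27) + (162) + (-9) + (81) + (243) + (3) + (-18) + (243) + (-2187) = -1374.
Reducing mod 11: -1374 ≡ 1 (mod 11).
Since F(a, b, c) ≡ 1 ≠ 0 (mod 11), P does NOT lie on the curve.


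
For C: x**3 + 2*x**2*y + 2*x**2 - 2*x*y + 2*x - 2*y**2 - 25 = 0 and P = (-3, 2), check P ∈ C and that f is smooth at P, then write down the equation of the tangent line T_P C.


Tangent line at P: -11*x + 16*y - 65 = 0.

Step 1: f(-3, 2) = 0, so P lies on C.
Step 2: partial derivatives
  f_x(x, y) = 3*x**2 + 4*x*y + 4*x - 2*y + 2, f_y(x, y) = 2*x**2 - 2*x - 4*y.
  f_x(P) = -11, f_y(P) = 16 (gradient nonzero, so P is smooth).
Step 3: tangent line at P: -11·(x − -3) + 16·(y − 2) = 0.
Expanding: -11*x + 16*y - 65 = 0.


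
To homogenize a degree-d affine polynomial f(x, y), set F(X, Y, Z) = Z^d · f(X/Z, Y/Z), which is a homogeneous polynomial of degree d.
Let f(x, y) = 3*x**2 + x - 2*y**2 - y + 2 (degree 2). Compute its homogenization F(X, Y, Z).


F(X, Y, Z) = 3*X**2 + X*Z - 2*Y**2 - Y*Z + 2*Z**2

deg(f) = 2.
Substitute x = X/Z, y = Y/Z into f, then multiply by Z^2.
  monomial 3·x^2·y^0 ↦ 3·X^2·Y^0·Z^0.
  monomial 1·x^1·y^0 ↦ 1·X^1·Y^0·Z^1.
  monomial -2·x^0·y^2 ↦ -2·X^0·Y^2·Z^0.
  monomial -1·x^0·y^1 ↦ -1·X^0·Y^1·Z^1.
  monomial 2·x^0·y^0 ↦ 2·X^0·Y^0·Z^2.
Collecting: F(X, Y, Z) = 3*X**2 + X*Z - 2*Y**2 - Y*Z + 2*Z**2.


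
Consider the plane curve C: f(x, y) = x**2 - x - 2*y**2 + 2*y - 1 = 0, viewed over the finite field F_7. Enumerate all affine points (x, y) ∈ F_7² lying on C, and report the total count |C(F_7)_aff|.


Affine F_7-points: {(3, 3), (3, 5), (4, 2), (4, 6), (5, 3), (5, 5)}; count = 6.

For each of the 49 pairs (x, y) ∈ F_7², evaluate f(x, y) mod 7. Record the zeros.
  x = 0: [0↦6, 1↦6, 2↦2, 3↦1, 4↦3, 5↦1, 6↦2]  zeros at y ∈ ∅
  x = 1: [0↦6, 1↦6, 2↦2, 3↦1, 4↦3, 5↦1, 6↦2]  zeros at y ∈ ∅
  x = 2: [0↦1, 1↦1, 2↦4, 3↦3, 4↦5, 5↦3, 6↦4]  zeros at y ∈ ∅
  x = 3: [0↦5, 1↦5, 2↦1, 3↦0, 4↦2, 5↦0, 6↦1]  zeros at y ∈ {3, 5}
  x = 4: [0↦4, 1↦4, 2↦0, 3↦6, 4↦1, 5↦6, 6↦0]  zeros at y ∈ {2, 6}
  x = 5: [0↦5, 1↦5, 2↦1, 3↦0, 4↦2, 5↦0, 6↦1]  zeros at y ∈ {3, 5}
  x = 6: [0↦1, 1↦1, 2↦4, 3↦3, 4↦5, 5↦3, 6↦4]  zeros at y ∈ ∅
Collecting zeros: affine points = {(3, 3), (3, 5), (4, 2), (4, 6), (5, 3), (5, 5)}.
Total count |C(F_7)_aff| = 6.


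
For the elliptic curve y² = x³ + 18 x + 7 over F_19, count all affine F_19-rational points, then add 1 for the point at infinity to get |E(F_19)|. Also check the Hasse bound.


Affine points = {(0, 8), (0, 11), (1, 8), (1, 11), (7, 1), (7, 18), (8, 6), (8, 13), (9, 9), (9, 10), (10, 3), (10, 16), (11, 4), (11, 15), (13, 5), (13, 14), (14, 1), (14, 18), (15, 2), (15, 17), (17, 1), (17, 18), (18, 8), (18, 11)}; affine count = 24; |E(F_19)| = 25.

Discriminant check: Δ ∝ 4a³ + 27b² = 4·18³ + 27·7² = 4·5832 + 27·49 ≡ 8 (mod 19). Nonzero ⇒ E is nonsingular.
For each x ∈ F_19, compute rhs = x³ + 18·x + 7 mod 19, then count y ∈ F_19 with y² ≡ rhs.
  x = 0: rhs = 7, matching y values: 8, 11 (2 points).
  x = 1: rhs = 7, matching y values: 8, 11 (2 points).
  x = 2: rhs = 13, matching y values: none (0 points).
  x = 3: rhs = 12, matching y values: none (0 points).
  x = 4: rhs = 10, matching y values: none (0 points).
  x = 5: rhs = 13, matching y values: none (0 points).
  x = 6: rhs = 8, matching y values: none (0 points).
  x = 7: rhs = 1, matching y values: 1, 18 (2 points).
  x = 8: rhs = 17, matching y values: 6, 13 (2 points).
  x = 9: rhs = 5, matching y values: 9, 10 (2 points).
  x = 10: rhs = 9, matching y values: 3, 16 (2 points).
  x = 11: rhs = 16, matching y values: 4, 15 (2 points).
  x = 12: rhs = 13, matching y values: none (0 points).
  x = 13: rhs = 6, matching y values: 5, 14 (2 points).
  x = 14: rhs = 1, matching y values: 1, 18 (2 points).
  x = 15: rhs = 4, matching y values: 2, 17 (2 points).
  x = 16: rhs = 2, matching y values: none (0 points).
  x = 17: rhs = 1, matching y values: 1, 18 (2 points).
  x = 18: rhs = 7, matching y values: 8, 11 (2 points).
Total affine count: 24.
Full point count |E(F_19)| = 24 + 1 = 25.
Hasse bound: |25 − (19+1)| = |5| = 5 ≤ 2√19 ≈ 8.7178 ✓.


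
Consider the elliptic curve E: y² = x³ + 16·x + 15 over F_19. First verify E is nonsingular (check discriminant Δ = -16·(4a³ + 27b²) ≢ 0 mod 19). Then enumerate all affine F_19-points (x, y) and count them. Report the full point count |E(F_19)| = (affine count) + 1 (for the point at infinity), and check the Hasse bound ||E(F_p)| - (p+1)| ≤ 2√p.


Affine points = {(2, 6), (2, 13), (5, 7), (5, 12), (6, 2), (6, 17), (8, 3), (8, 16), (10, 4), (10, 15), (12, 4), (12, 15), (13, 8), (13, 11), (14, 0), (15, 1), (15, 18), (16, 4), (16, 15), (18, 6), (18, 13)}; affine count = 21; |E(F_19)| = 22.

Discriminant check: Δ ∝ 4a³ + 27b² = 4·16³ + 27·15² = 4·4096 + 27·225 ≡ 1 (mod 19). Nonzero ⇒ E is nonsingular.
For each x ∈ F_19, compute rhs = x³ + 16·x + 15 mod 19, then count y ∈ F_19 with y² ≡ rhs.
  x = 0: rhs = 15, matching y values: none (0 points).
  x = 1: rhs = 13, matching y values: none (0 points).
  x = 2: rhs = 17, matching y values: 6, 13 (2 points).
  x = 3: rhs = 14, matching y values: none (0 points).
  x = 4: rhs = 10, matching y values: none (0 points).
  x = 5: rhs = 11, matching y values: 7, 12 (2 points).
  x = 6: rhs = 4, matching y values: 2, 17 (2 points).
  x = 7: rhs = 14, matching y values: none (0 points).
  x = 8: rhs = 9, matching y values: 3, 16 (2 points).
  x = 9: rhs = 14, matching y values: none (0 points).
  x = 10: rhs = 16, matching y values: 4, 15 (2 points).
  x = 11: rhs = 2, matching y values: none (0 points).
  x = 12: rhs = 16, matching y values: 4, 15 (2 points).
  x = 13: rhs = 7, matching y values: 8, 11 (2 points).
  x = 14: rhs = 0, matching y values: 0 (1 points).
  x = 15: rhs = 1, matching y values: 1, 18 (2 points).
  x = 16: rhs = 16, matching y values: 4, 15 (2 points).
  x = 17: rhs = 13, matching y values: none (0 points).
  x = 18: rhs = 17, matching y values: 6, 13 (2 points).
Total affine count: 21.
Full point count |E(F_19)| = 21 + 1 = 22.
Hasse bound: |22 − (19+1)| = |2| = 2 ≤ 2√19 ≈ 8.7178 ✓.


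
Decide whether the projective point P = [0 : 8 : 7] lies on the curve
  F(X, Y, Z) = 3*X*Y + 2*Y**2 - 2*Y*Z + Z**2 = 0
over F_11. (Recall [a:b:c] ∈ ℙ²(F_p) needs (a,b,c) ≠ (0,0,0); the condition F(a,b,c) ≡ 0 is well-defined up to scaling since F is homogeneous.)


F(0,8,7) ≡ 10 (mod 11); P is NOT on the curve.

Evaluate F(0, 8, 7) term-by-term (mod 11).
  3*X*Y ↦ 3·0·8·1 = 0
  2*Y**2 ↦ 2·1·64·1 = 128
  -2*Y*Z ↦ -2·1·8·7 = -112
  Z**2 ↦ 1·1·1·49 = 49
Sum: F(0, 8, 7) = (0) + (128) + (-112) + (49) = 65.
Reducing mod 11: 65 ≡ 10 (mod 11).
Since F(a, b, c) ≡ 10 ≠ 0 (mod 11), P does NOT lie on the curve.


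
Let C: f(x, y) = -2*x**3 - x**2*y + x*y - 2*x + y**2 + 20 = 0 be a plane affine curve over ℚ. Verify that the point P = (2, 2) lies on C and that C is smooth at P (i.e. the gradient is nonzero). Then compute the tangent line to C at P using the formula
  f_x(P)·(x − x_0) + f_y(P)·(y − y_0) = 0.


Tangent line at P: -32*x + 2*y + 60 = 0.

Step 1: f(2, 2) = 0, so P lies on C.
Step 2: partial derivatives
  f_x(x, y) = -6*x**2 - 2*x*y + y - 2, f_y(x, y) = -x**2 + x + 2*y.
  f_x(P) = -32, f_y(P) = 2 (gradient nonzero, so P is smooth).
Step 3: tangent line at P: -32·(x − 2) + 2·(y − 2) = 0.
Expanding: -32*x + 2*y + 60 = 0.


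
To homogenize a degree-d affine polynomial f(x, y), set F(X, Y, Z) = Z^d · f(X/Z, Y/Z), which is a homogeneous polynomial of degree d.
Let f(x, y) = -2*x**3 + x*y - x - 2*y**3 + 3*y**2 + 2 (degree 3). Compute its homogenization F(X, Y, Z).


F(X, Y, Z) = -2*X**3 + X*Y*Z - X*Z**2 - 2*Y**3 + 3*Y**2*Z + 2*Z**3

deg(f) = 3.
Substitute x = X/Z, y = Y/Z into f, then multiply by Z^3.
  monomial -2·x^3·y^0 ↦ -2·X^3·Y^0·Z^0.
  monomial 1·x^1·y^1 ↦ 1·X^1·Y^1·Z^1.
  monomial -1·x^1·y^0 ↦ -1·X^1·Y^0·Z^2.
  monomial -2·x^0·y^3 ↦ -2·X^0·Y^3·Z^0.
  monomial 3·x^0·y^2 ↦ 3·X^0·Y^2·Z^1.
  monomial 2·x^0·y^0 ↦ 2·X^0·Y^0·Z^3.
Collecting: F(X, Y, Z) = -2*X**3 + X*Y*Z - X*Z**2 - 2*Y**3 + 3*Y**2*Z + 2*Z**3.


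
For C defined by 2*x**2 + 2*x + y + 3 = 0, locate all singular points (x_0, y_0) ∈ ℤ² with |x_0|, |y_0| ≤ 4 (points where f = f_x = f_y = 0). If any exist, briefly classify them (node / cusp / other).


No singular points in the scanned grid; C is smooth there.

Compute partial derivatives:
  f_x = 4*x + 2.
  f_y = 1.
f_y = 1 is a nonzero constant, so f_y never vanishes: no point (x, y) can satisfy f = f_x = f_y = 0. In particular no (x, y) ∈ {−4, ..., 4}² is singular; the curve is smooth.


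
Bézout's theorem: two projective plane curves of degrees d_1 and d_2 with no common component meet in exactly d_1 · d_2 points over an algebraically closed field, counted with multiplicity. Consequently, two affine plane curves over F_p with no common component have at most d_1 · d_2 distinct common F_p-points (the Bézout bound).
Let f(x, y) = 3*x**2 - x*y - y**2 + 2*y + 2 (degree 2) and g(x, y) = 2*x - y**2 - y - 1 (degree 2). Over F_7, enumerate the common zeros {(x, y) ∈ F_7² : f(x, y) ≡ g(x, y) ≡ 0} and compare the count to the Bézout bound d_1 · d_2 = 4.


Common zeros: ∅; count = 0; Bézout bound = 4.

deg(f) = 2, deg(g) = 2, so Bézout bound = 4.
Scan x ∈ F_7. For each x, list the y ∈ F_7 with f(x, y) ≡ 0 and those with g(x, y) ≡ 0 (mod 7); the common zeros in that column are the intersection.
  x = 0: f ≡ 0 at y ∈ ∅; g ≡ 0 at y ∈ {2, 4}; common: ∅.
  x = 1: f ≡ 0 at y ∈ {4}; g ≡ 0 at y ∈ ∅; common: ∅.
  x = 2: f ≡ 0 at y ∈ {0}; g ≡ 0 at y ∈ ∅; common: ∅.
  x = 3: f ≡ 0 at y ∈ ∅; g ≡ 0 at y ∈ {3}; common: ∅.
  x = 4: f ≡ 0 at y ∈ {2, 3}; g ≡ 0 at y ∈ {0, 6}; common: ∅.
  x = 5: f ≡ 0 at y ∈ {0, 4}; g ≡ 0 at y ∈ {1, 5}; common: ∅.
  x = 6: f ≡ 0 at y ∈ {1, 2}; g ≡ 0 at y ∈ ∅; common: ∅.
Collecting: common zeros = ∅, so the count is 0.
Comparison with the Bézout bound: 0 ≤ 4 = deg(f)·deg(g), as expected for curves with no common component (the affine F_7-count falls short of the bound because intersections may lie at infinity, over extension fields, or carry multiplicity).


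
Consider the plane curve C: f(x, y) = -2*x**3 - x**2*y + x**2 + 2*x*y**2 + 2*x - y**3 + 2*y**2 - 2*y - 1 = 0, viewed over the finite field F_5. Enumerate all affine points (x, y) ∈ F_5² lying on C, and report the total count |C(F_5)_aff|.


Affine F_5-points: {(0, 2), (1, 0), (1, 1), (1, 3), (2, 1), (2, 2), (2, 3), (3, 0), (3, 4), (4, 0)}; count = 10.

For each of the 25 pairs (x, y) ∈ F_5², evaluate f(x, y) mod 5. Record the zeros.
  x = 0: [0↦4, 1↦3, 2↦0, 3↦4, 4↦4]  zeros at y ∈ {2}
  x = 1: [0↦0, 1↦0, 2↦2, 3↦0, 4↦3]  zeros at y ∈ {0, 1, 3}
  x = 2: [0↦1, 1↦0, 2↦0, 3↦0, 4↦4]  zeros at y ∈ {1, 2, 3}
  x = 3: [0↦0, 1↦1, 2↦2, 3↦2, 4↦0]  zeros at y ∈ {0, 4}
  x = 4: [0↦0, 1↦1, 2↦1, 3↦4, 4↦4]  zeros at y ∈ {0}
Collecting zeros: affine points = {(0, 2), (1, 0), (1, 1), (1, 3), (2, 1), (2, 2), (2, 3), (3, 0), (3, 4), (4, 0)}.
Total count |C(F_5)_aff| = 10.


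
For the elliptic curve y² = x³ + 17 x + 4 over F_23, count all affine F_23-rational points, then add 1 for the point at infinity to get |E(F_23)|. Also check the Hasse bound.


Affine points = {(0, 2), (0, 21), (2, 0), (3, 6), (3, 17), (6, 0), (7, 11), (7, 12), (8, 10), (8, 13), (9, 9), (9, 14), (10, 1), (10, 22), (11, 2), (11, 21), (12, 2), (12, 21), (15, 0), (16, 5), (16, 18), (17, 10), (17, 13), (18, 1), (18, 22), (20, 8), (20, 15), (21, 10), (21, 13), (22, 3), (22, 20)}; affine count = 31; |E(F_23)| = 32.

Discriminant check: Δ ∝ 4a³ + 27b² = 4·17³ + 27·4² = 4·4913 + 27·16 ≡ 5 (mod 23). Nonzero ⇒ E is nonsingular.
For each x ∈ F_23, compute rhs = x³ + 17·x + 4 mod 23, then count y ∈ F_23 with y² ≡ rhs.
  x = 0: rhs = 4, matching y values: 2, 21 (2 points).
  x = 1: rhs = 22, matching y values: none (0 points).
  x = 2: rhs = 0, matching y values: 0 (1 points).
  x = 3: rhs = 13, matching y values: 6, 17 (2 points).
  x = 4: rhs = 21, matching y values: none (0 points).
  x = 5: rhs = 7, matching y values: none (0 points).
  x = 6: rhs = 0, matching y values: 0 (1 points).
  x = 7: rhs = 6, matching y values: 11, 12 (2 points).
  x = 8: rhs = 8, matching y values: 10, 13 (2 points).
  x = 9: rhs = 12, matching y values: 9, 14 (2 points).
  x = 10: rhs = 1, matching y values: 1, 22 (2 points).
  x = 11: rhs = 4, matching y values: 2, 21 (2 points).
  x = 12: rhs = 4, matching y values: 2, 21 (2 points).
  x = 13: rhs = 7, matching y values: none (0 points).
  x = 14: rhs = 19, matching y values: none (0 points).
  x = 15: rhs = 0, matching y values: 0 (1 points).
  x = 16: rhs = 2, matching y values: 5, 18 (2 points).
  x = 17: rhs = 8, matching y values: 10, 13 (2 points).
  x = 18: rhs = 1, matching y values: 1, 22 (2 points).
  x = 19: rhs = 10, matching y values: none (0 points).
  x = 20: rhs = 18, matching y values: 8, 15 (2 points).
  x = 21: rhs = 8, matching y values: 10, 13 (2 points).
  x = 22: rhs = 9, matching y values: 3, 20 (2 points).
Total affine count: 31.
Full point count |E(F_23)| = 31 + 1 = 32.
Hasse bound: |32 − (23+1)| = |8| = 8 ≤ 2√23 ≈ 9.5917 ✓.


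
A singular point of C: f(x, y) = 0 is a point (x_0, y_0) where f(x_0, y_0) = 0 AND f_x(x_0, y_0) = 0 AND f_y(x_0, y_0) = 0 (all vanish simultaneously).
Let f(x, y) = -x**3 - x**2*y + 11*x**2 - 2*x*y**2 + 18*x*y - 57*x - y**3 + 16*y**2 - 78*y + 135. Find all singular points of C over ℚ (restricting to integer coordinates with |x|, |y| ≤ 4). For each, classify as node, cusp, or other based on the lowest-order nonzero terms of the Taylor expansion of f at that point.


Singular points: {(3, 3)}; classification: node.

Compute partial derivatives:
  f_x = -3*x**2 - 2*x*y + 22*x - 2*y**2 + 18*y - 57.
  f_y = -x**2 - 4*x*y + 18*x - 3*y**2 + 32*y - 78.
Scan x_0 ∈ {−4, ..., 4}. For each x_0, f_y(x_0, y) is a polynomial in y; find its integer roots y ∈ {−4, ..., 4}, then test f_x and f at those candidates.
  x = -4: f_y(-4, y) = -3*y**2 + 48*y - 166; no integer root y with |y| ≤ 4.
  x = -3: f_y(-3, y) = -3*y**2 + 44*y - 141; no integer root y with |y| ≤ 4.
  x = -2: f_y(-2, y) = -3*y**2 + 40*y - 118; no integer root y with |y| ≤ 4.
  x = -1: f_y(-1, y) = -3*y**2 + 36*y - 97; no integer root y with |y| ≤ 4.
  x = 0: f_y(0, y) = -3*y**2 + 32*y - 78; no integer root y with |y| ≤ 4.
  x = 1: f_y(1, y) = -3*y**2 + 28*y - 61; no integer root y with |y| ≤ 4.
  x = 2: f_y(2, y) = -3*y**2 + 24*y - 46; no integer root y with |y| ≤ 4.
  x = 3: f_y(3, y) = -3*y**2 + 20*y - 33; vanishes at y ∈ {3}. (3, 3): f_x = 0, f = 0 — SINGULAR.
  x = 4: f_y(4, y) = -3*y**2 + 16*y - 22; no integer root y with |y| ≤ 4.
Only singular point on the grid: (3, 3).
Classify: substitute x = 3 + u, y = 3 + v and expand: f = -u**3 - u**2*v - u**2 - 2*u*v**2 - v**3 + v**2.
No constant or linear terms (consistent with a singular point). Quadratic part: -u**2 + v**2. Cubic part: -u**3 - u**2*v - 2*u*v**2 - v**3.
The quadratic part v**2 - u**2 = (v − u)(v + u) splits into two distinct linear factors, so there are two distinct tangent lines y − 3 = ±(x − 3) — this is a node (ordinary double point).
Classification: node.


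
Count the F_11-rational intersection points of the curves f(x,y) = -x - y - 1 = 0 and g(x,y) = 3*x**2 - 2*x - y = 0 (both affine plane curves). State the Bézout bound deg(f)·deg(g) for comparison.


Common zeros: {(2, 8)}; count = 1; Bézout bound = 2.

deg(f) = 1, deg(g) = 2, so Bézout bound = 2.
Scan x ∈ F_11. For each x, list the y ∈ F_11 with f(x, y) ≡ 0 and those with g(x, y) ≡ 0 (mod 11); the common zeros in that column are the intersection.
  x = 0: f ≡ 0 at y ∈ {10}; g ≡ 0 at y ∈ {0}; common: ∅.
  x = 1: f ≡ 0 at y ∈ {9}; g ≡ 0 at y ∈ {1}; common: ∅.
  x = 2: f ≡ 0 at y ∈ {8}; g ≡ 0 at y ∈ {8}; common: {8}.
  x = 3: f ≡ 0 at y ∈ {7}; g ≡ 0 at y ∈ {10}; common: ∅.
  x = 4: f ≡ 0 at y ∈ {6}; g ≡ 0 at y ∈ {7}; common: ∅.
  x = 5: f ≡ 0 at y ∈ {5}; g ≡ 0 at y ∈ {10}; common: ∅.
  x = 6: f ≡ 0 at y ∈ {4}; g ≡ 0 at y ∈ {8}; common: ∅.
  x = 7: f ≡ 0 at y ∈ {3}; g ≡ 0 at y ∈ {1}; common: ∅.
  x = 8: f ≡ 0 at y ∈ {2}; g ≡ 0 at y ∈ {0}; common: ∅.
  x = 9: f ≡ 0 at y ∈ {1}; g ≡ 0 at y ∈ {5}; common: ∅.
  x = 10: f ≡ 0 at y ∈ {0}; g ≡ 0 at y ∈ {5}; common: ∅.
Collecting: common zeros = {(2, 8)}, so the count is 1.
Comparison with the Bézout bound: 1 ≤ 2 = deg(f)·deg(g), as expected for curves with no common component (the affine F_11-count falls short of the bound because intersections may lie at infinity, over extension fields, or carry multiplicity).


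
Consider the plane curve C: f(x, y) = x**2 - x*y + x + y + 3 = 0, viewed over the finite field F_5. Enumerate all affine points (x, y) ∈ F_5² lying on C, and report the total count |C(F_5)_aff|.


Affine F_5-points: {(0, 2), (1, 0), (1, 1), (1, 2), (1, 3), (1, 4), (2, 4), (3, 0), (4, 1)}; count = 9.

For each of the 25 pairs (x, y) ∈ F_5², evaluate f(x, y) mod 5. Record the zeros.
  x = 0: [0↦3, 1↦4, 2↦0, 3↦1, 4↦2]  zeros at y ∈ {2}
  x = 1: [0↦0, 1↦0, 2↦0, 3↦0, 4↦0]  zeros at y ∈ {0, 1, 2, 3, 4}
  x = 2: [0↦4, 1↦3, 2↦2, 3↦1, 4↦0]  zeros at y ∈ {4}
  x = 3: [0↦0, 1↦3, 2↦1, 3↦4, 4↦2]  zeros at y ∈ {0}
  x = 4: [0↦3, 1↦0, 2↦2, 3↦4, 4↦1]  zeros at y ∈ {1}
Collecting zeros: affine points = {(0, 2), (1, 0), (1, 1), (1, 2), (1, 3), (1, 4), (2, 4), (3, 0), (4, 1)}.
Total count |C(F_5)_aff| = 9.


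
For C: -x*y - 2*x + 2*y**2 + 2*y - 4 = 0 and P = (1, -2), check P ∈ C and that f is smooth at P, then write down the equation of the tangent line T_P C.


Tangent line at P: -7*y - 14 = 0.

Step 1: f(1, -2) = 0, so P lies on C.
Step 2: partial derivatives
  f_x(x, y) = -y - 2, f_y(x, y) = -x + 4*y + 2.
  f_x(P) = 0, f_y(P) = -7 (gradient nonzero, so P is smooth).
Step 3: tangent line at P: 0·(x − 1) + -7·(y − -2) = 0.
Expanding: -7*y - 14 = 0.


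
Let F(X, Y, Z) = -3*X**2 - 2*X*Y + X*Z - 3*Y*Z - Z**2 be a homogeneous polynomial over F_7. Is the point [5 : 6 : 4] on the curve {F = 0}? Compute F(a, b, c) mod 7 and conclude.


F(5,6,4) ≡ 0 (mod 7); P is on the curve.

Evaluate F(5, 6, 4) term-by-term (mod 7).
  -3*X**2 ↦ -3·25·1·1 = -75
  -2*X*Y ↦ -2·5·6·1 = -60
  X*Z ↦ 1·5·1·4 = 20
  -3*Y*Z ↦ -3·1·6·4 = -72
  -Z**2 ↦ -1·1·1·16 = -16
Sum: F(5, 6, 4) = (-75) + (-60) + (20) + (-72) + (-16) = -203.
Reducing mod 7: -203 ≡ 0 (mod 7).
Since F(a, b, c) ≡ 0 (mod 7), P lies on the curve.


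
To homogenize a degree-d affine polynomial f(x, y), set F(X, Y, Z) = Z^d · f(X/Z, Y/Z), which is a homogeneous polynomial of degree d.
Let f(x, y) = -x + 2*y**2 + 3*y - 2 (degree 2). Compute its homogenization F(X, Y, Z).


F(X, Y, Z) = -X*Z + 2*Y**2 + 3*Y*Z - 2*Z**2

deg(f) = 2.
Substitute x = X/Z, y = Y/Z into f, then multiply by Z^2.
  monomial -1·x^1·y^0 ↦ -1·X^1·Y^0·Z^1.
  monomial 2·x^0·y^2 ↦ 2·X^0·Y^2·Z^0.
  monomial 3·x^0·y^1 ↦ 3·X^0·Y^1·Z^1.
  monomial -2·x^0·y^0 ↦ -2·X^0·Y^0·Z^2.
Collecting: F(X, Y, Z) = -X*Z + 2*Y**2 + 3*Y*Z - 2*Z**2.


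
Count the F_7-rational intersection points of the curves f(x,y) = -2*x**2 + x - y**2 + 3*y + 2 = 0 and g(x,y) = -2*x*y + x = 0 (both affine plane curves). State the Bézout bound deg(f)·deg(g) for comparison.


Common zeros: ∅; count = 0; Bézout bound = 4.

deg(f) = 2, deg(g) = 2, so Bézout bound = 4.
Scan x ∈ F_7. For each x, list the y ∈ F_7 with f(x, y) ≡ 0 and those with g(x, y) ≡ 0 (mod 7); the common zeros in that column are the intersection.
  x = 0: f ≡ 0 at y ∈ ∅; g ≡ 0 at y ∈ {0, 1, 2, 3, 4, 5, 6}; common: ∅.
  x = 1: f ≡ 0 at y ∈ ∅; g ≡ 0 at y ∈ {4}; common: ∅.
  x = 2: f ≡ 0 at y ∈ {5}; g ≡ 0 at y ∈ {4}; common: ∅.
  x = 3: f ≡ 0 at y ∈ ∅; g ≡ 0 at y ∈ {4}; common: ∅.
  x = 4: f ≡ 0 at y ∈ ∅; g ≡ 0 at y ∈ {4}; common: ∅.
  x = 5: f ≡ 0 at y ∈ ∅; g ≡ 0 at y ∈ {4}; common: ∅.
  x = 6: f ≡ 0 at y ∈ ∅; g ≡ 0 at y ∈ {4}; common: ∅.
Collecting: common zeros = ∅, so the count is 0.
Comparison with the Bézout bound: 0 ≤ 4 = deg(f)·deg(g), as expected for curves with no common component (the affine F_7-count falls short of the bound because intersections may lie at infinity, over extension fields, or carry multiplicity).


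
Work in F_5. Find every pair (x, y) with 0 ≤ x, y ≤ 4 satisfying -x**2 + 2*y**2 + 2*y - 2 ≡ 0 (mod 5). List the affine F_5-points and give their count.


Affine F_5-points: {(0, 2)}; count = 1.

For each of the 25 pairs (x, y) ∈ F_5², evaluate f(x, y) mod 5. Record the zeros.
  x = 0: [0↦3, 1↦2, 2↦0, 3↦2, 4↦3]  zeros at y ∈ {2}
  x = 1: [0↦2, 1↦1, 2↦4, 3↦1, 4↦2]  zeros at y ∈ ∅
  x = 2: [0↦4, 1↦3, 2↦1, 3↦3, 4↦4]  zeros at y ∈ ∅
  x = 3: [0↦4, 1↦3, 2↦1, 3↦3, 4↦4]  zeros at y ∈ ∅
  x = 4: [0↦2, 1↦1, 2↦4, 3↦1, 4↦2]  zeros at y ∈ ∅
Collecting zeros: affine points = {(0, 2)}.
Total count |C(F_5)_aff| = 1.


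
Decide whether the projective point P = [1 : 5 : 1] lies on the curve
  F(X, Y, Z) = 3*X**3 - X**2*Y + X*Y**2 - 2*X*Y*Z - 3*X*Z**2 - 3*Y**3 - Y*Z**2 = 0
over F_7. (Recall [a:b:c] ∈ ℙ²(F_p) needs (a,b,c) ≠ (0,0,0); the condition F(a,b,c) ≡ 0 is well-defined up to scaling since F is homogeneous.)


F(1,5,1) ≡ 1 (mod 7); P is NOT on the curve.

Evaluate F(1, 5, 1) term-by-term (mod 7).
  3*X**3 ↦ 3·1·1·1 = 3
  -X**2*Y ↦ -1·1·5·1 = -5
  X*Y**2 ↦ 1·1·25·1 = 25
  -2*X*Y*Z ↦ -2·1·5·1 = -10
  -3*X*Z**2 ↦ -3·1·1·1 = -3
  -3*Y**3 ↦ -3·1·125·1 = -375
  -Y*Z**2 ↦ -1·1·5·1 = -5
Sum: F(1, 5, 1) = (3) + (-5) + (25) + (-10) + (-3) + (-375) + (-5) = -370.
Reducing mod 7: -370 ≡ 1 (mod 7).
Since F(a, b, c) ≡ 1 ≠ 0 (mod 7), P does NOT lie on the curve.


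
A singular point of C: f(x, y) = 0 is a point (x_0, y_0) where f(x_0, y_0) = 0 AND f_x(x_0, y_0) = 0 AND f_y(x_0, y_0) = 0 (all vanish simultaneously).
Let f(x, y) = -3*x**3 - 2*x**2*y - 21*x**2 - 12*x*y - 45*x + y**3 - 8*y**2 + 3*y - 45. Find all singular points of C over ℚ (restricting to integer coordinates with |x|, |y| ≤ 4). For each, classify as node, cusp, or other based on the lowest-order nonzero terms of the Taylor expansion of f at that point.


Singular points: {(-3, 3)}; classification: cusp.

Compute partial derivatives:
  f_x = -9*x**2 - 4*x*y - 42*x - 12*y - 45.
  f_y = -2*x**2 - 12*x + 3*y**2 - 16*y + 3.
Scan x_0 ∈ {−4, ..., 4}. For each x_0, f_y(x_0, y) is a polynomial in y; find its integer roots y ∈ {−4, ..., 4}, then test f_x and f at those candidates.
  x = -4: f_y(-4, y) = 3*y**2 - 16*y + 19; no integer root y with |y| ≤ 4.
  x = -3: f_y(-3, y) = 3*y**2 - 16*y + 21; vanishes at y ∈ {3}. (-3, 3): f_x = 0, f = 0 — SINGULAR.
  x = -2: f_y(-2, y) = 3*y**2 - 16*y + 19; no integer root y with |y| ≤ 4.
  x = -1: f_y(-1, y) = 3*y**2 - 16*y + 13; vanishes at y ∈ {1}. (-1, 1): f_x = -20 ≠ 0.
  x = 0: f_y(0, y) = 3*y**2 - 16*y + 3; no integer root y with |y| ≤ 4.
  x = 1: f_y(1, y) = 3*y**2 - 16*y - 11; no integer root y with |y| ≤ 4.
  x = 2: f_y(2, y) = 3*y**2 - 16*y - 29; no integer root y with |y| ≤ 4.
  x = 3: f_y(3, y) = 3*y**2 - 16*y - 51; no integer root y with |y| ≤ 4.
  x = 4: f_y(4, y) = 3*y**2 - 16*y - 77; no integer root y with |y| ≤ 4.
Only singular point on the grid: (-3, 3).
Classify: substitute x = -3 + u, y = 3 + v and expand: f = -3*u**3 - 2*u**2*v + v**3 + v**2.
No constant or linear terms (consistent with a singular point). Quadratic part: v**2. Cubic part: -3*u**3 - 2*u**2*v + v**3.
The quadratic part v**2 is a perfect square, so there is a single (double) tangent line v = 0, i.e. y = 3. Restricting the cubic part to that line (v = 0) leaves -3*u**3 ≠ 0, so f is not divisible by v and the branch is v² ≈ 3*u**3 to lowest order — this is a cusp.
Classification: cusp.


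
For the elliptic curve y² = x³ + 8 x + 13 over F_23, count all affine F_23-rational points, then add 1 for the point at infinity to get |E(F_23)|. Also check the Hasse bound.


Affine points = {(0, 6), (0, 17), (3, 8), (3, 15), (6, 1), (6, 22), (9, 3), (9, 20), (10, 9), (10, 14), (11, 11), (11, 12), (15, 9), (15, 14), (17, 5), (17, 18), (18, 3), (18, 20), (19, 3), (19, 20), (20, 10), (20, 13), (21, 9), (21, 14), (22, 2), (22, 21)}; affine count = 26; |E(F_23)| = 27.

Discriminant check: Δ ∝ 4a³ + 27b² = 4·8³ + 27·13² = 4·512 + 27·169 ≡ 10 (mod 23). Nonzero ⇒ E is nonsingular.
For each x ∈ F_23, compute rhs = x³ + 8·x + 13 mod 23, then count y ∈ F_23 with y² ≡ rhs.
  x = 0: rhs = 13, matching y values: 6, 17 (2 points).
  x = 1: rhs = 22, matching y values: none (0 points).
  x = 2: rhs = 14, matching y values: none (0 points).
  x = 3: rhs = 18, matching y values: 8, 15 (2 points).
  x = 4: rhs = 17, matching y values: none (0 points).
  x = 5: rhs = 17, matching y values: none (0 points).
  x = 6: rhs = 1, matching y values: 1, 22 (2 points).
  x = 7: rhs = 21, matching y values: none (0 points).
  x = 8: rhs = 14, matching y values: none (0 points).
  x = 9: rhs = 9, matching y values: 3, 20 (2 points).
  x = 10: rhs = 12, matching y values: 9, 14 (2 points).
  x = 11: rhs = 6, matching y values: 11, 12 (2 points).
  x = 12: rhs = 20, matching y values: none (0 points).
  x = 13: rhs = 14, matching y values: none (0 points).
  x = 14: rhs = 17, matching y values: none (0 points).
  x = 15: rhs = 12, matching y values: 9, 14 (2 points).
  x = 16: rhs = 5, matching y values: none (0 points).
  x = 17: rhs = 2, matching y values: 5, 18 (2 points).
  x = 18: rhs = 9, matching y values: 3, 20 (2 points).
  x = 19: rhs = 9, matching y values: 3, 20 (2 points).
  x = 20: rhs = 8, matching y values: 10, 13 (2 points).
  x = 21: rhs = 12, matching y values: 9, 14 (2 points).
  x = 22: rhs = 4, matching y values: 2, 21 (2 points).
Total affine count: 26.
Full point count |E(F_23)| = 26 + 1 = 27.
Hasse bound: |27 − (23+1)| = |3| = 3 ≤ 2√23 ≈ 9.5917 ✓.


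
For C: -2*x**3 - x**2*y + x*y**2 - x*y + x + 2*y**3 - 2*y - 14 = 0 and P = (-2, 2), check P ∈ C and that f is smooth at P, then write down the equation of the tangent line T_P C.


Tangent line at P: -13*x + 12*y - 50 = 0.

Step 1: f(-2, 2) = 0, so P lies on C.
Step 2: partial derivatives
  f_x(x, y) = -6*x**2 - 2*x*y + y**2 - y + 1, f_y(x, y) = -x**2 + 2*x*y - x + 6*y**2 - 2.
  f_x(P) = -13, f_y(P) = 12 (gradient nonzero, so P is smooth).
Step 3: tangent line at P: -13·(x − -2) + 12·(y − 2) = 0.
Expanding: -13*x + 12*y - 50 = 0.


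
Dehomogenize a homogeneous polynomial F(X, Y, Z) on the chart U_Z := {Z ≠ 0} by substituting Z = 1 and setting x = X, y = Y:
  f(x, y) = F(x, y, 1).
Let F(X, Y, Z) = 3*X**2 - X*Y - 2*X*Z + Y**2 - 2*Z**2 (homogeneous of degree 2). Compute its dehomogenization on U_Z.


f(x, y) = 3*x**2 - x*y - 2*x + y**2 - 2

On U_Z we set Z = 1. Each monomial c·X^i·Y^j·Z^k in F becomes c·x^i·y^j·1^k = c·x^i·y^j.
Substituting Z = 1: F(X, Y, 1) = 3*x**2 - x*y - 2*x + y**2 - 2.
Note: deg(f) ≤ deg(F) = 2; strict inequality happens when F is divisible by Z (lost terms).


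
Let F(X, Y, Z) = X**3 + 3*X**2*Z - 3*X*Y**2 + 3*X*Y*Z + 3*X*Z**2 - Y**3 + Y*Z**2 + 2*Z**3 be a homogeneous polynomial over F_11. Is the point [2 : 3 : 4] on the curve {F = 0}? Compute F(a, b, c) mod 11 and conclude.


F(2,3,4) ≡ 0 (mod 11); P is on the curve.

Evaluate F(2, 3, 4) term-by-term (mod 11).
  X**3 ↦ 1·8·1·1 = 8
  3*X**2*Z ↦ 3·4·1·4 = 48
  -3*X*Y**2 ↦ -3·2·9·1 = -54
  3*X*Y*Z ↦ 3·2·3·4 = 72
  3*X*Z**2 ↦ 3·2·1·16 = 96
  -Y**3 ↦ -1·1·27·1 = -27
  Y*Z**2 ↦ 1·1·3·16 = 48
  2*Z**3 ↦ 2·1·1·64 = 128
Sum: F(2, 3, 4) = (8) + (48) + (-54) + (72) + (96) + (-27) + (48) + (128) = 319.
Reducing mod 11: 319 ≡ 0 (mod 11).
Since F(a, b, c) ≡ 0 (mod 11), P lies on the curve.


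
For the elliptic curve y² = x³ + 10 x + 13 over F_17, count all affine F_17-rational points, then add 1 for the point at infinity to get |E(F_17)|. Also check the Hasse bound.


Affine points = {(0, 8), (0, 9), (3, 6), (3, 11), (4, 7), (4, 10), (5, 1), (5, 16), (6, 0), (7, 1), (7, 16), (9, 4), (9, 13), (10, 5), (10, 12), (11, 3), (11, 14), (12, 5), (12, 12), (15, 6), (15, 11), (16, 6), (16, 11)}; affine count = 23; |E(F_17)| = 24.

Discriminant check: Δ ∝ 4a³ + 27b² = 4·10³ + 27·13² = 4·1000 + 27·169 ≡ 12 (mod 17). Nonzero ⇒ E is nonsingular.
For each x ∈ F_17, compute rhs = x³ + 10·x + 13 mod 17, then count y ∈ F_17 with y² ≡ rhs.
  x = 0: rhs = 13, matching y values: 8, 9 (2 points).
  x = 1: rhs = 7, matching y values: none (0 points).
  x = 2: rhs = 7, matching y values: none (0 points).
  x = 3: rhs = 2, matching y values: 6, 11 (2 points).
  x = 4: rhs = 15, matching y values: 7, 10 (2 points).
  x = 5: rhs = 1, matching y values: 1, 16 (2 points).
  x = 6: rhs = 0, matching y values: 0 (1 points).
  x = 7: rhs = 1, matching y values: 1, 16 (2 points).
  x = 8: rhs = 10, matching y values: none (0 points).
  x = 9: rhs = 16, matching y values: 4, 13 (2 points).
  x = 10: rhs = 8, matching y values: 5, 12 (2 points).
  x = 11: rhs = 9, matching y values: 3, 14 (2 points).
  x = 12: rhs = 8, matching y values: 5, 12 (2 points).
  x = 13: rhs = 11, matching y values: none (0 points).
  x = 14: rhs = 7, matching y values: none (0 points).
  x = 15: rhs = 2, matching y values: 6, 11 (2 points).
  x = 16: rhs = 2, matching y values: 6, 11 (2 points).
Total affine count: 23.
Full point count |E(F_17)| = 23 + 1 = 24.
Hasse bound: |24 − (17+1)| = |6| = 6 ≤ 2√17 ≈ 8.2462 ✓.


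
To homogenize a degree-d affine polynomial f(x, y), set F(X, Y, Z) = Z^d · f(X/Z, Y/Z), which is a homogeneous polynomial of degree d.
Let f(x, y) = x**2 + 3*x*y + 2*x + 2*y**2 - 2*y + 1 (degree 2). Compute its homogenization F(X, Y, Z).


F(X, Y, Z) = X**2 + 3*X*Y + 2*X*Z + 2*Y**2 - 2*Y*Z + Z**2

deg(f) = 2.
Substitute x = X/Z, y = Y/Z into f, then multiply by Z^2.
  monomial 1·x^2·y^0 ↦ 1·X^2·Y^0·Z^0.
  monomial 3·x^1·y^1 ↦ 3·X^1·Y^1·Z^0.
  monomial 2·x^1·y^0 ↦ 2·X^1·Y^0·Z^1.
  monomial 2·x^0·y^2 ↦ 2·X^0·Y^2·Z^0.
  monomial -2·x^0·y^1 ↦ -2·X^0·Y^1·Z^1.
  monomial 1·x^0·y^0 ↦ 1·X^0·Y^0·Z^2.
Collecting: F(X, Y, Z) = X**2 + 3*X*Y + 2*X*Z + 2*Y**2 - 2*Y*Z + Z**2.
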